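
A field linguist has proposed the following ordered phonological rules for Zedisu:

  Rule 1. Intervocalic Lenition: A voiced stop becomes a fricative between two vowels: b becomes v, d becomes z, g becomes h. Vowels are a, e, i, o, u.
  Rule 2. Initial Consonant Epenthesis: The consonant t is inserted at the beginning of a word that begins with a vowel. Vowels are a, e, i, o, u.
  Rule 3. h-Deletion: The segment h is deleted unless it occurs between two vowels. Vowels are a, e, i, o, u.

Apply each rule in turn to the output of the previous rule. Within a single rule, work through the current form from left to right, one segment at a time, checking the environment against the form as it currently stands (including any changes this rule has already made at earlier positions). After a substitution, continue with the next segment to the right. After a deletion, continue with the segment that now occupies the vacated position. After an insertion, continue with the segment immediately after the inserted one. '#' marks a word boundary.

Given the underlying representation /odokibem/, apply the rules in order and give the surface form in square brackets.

Rule 1 Intervocalic Lenition: [odokibem] → [ozokivem]
Rule 2 Initial Consonant Epenthesis: [ozokivem] → [tozokivem]
Rule 3 h-Deletion: no change — [tozokivem]

[tozokivem]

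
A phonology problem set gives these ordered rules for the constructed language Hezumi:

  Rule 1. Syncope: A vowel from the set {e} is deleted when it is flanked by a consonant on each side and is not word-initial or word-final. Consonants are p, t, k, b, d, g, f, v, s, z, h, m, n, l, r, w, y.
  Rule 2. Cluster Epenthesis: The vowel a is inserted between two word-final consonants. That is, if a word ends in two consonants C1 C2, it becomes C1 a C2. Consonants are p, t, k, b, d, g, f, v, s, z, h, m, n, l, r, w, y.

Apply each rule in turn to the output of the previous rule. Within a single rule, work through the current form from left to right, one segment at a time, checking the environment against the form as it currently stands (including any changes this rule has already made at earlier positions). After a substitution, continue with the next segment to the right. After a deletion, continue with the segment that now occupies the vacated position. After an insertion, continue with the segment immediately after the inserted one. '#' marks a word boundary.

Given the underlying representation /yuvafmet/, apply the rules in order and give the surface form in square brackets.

[yuvafmat]

Rule 1 Syncope: [yuvafmet] → [yuvafmt]
Rule 2 Cluster Epenthesis: [yuvafmt] → [yuvafmat]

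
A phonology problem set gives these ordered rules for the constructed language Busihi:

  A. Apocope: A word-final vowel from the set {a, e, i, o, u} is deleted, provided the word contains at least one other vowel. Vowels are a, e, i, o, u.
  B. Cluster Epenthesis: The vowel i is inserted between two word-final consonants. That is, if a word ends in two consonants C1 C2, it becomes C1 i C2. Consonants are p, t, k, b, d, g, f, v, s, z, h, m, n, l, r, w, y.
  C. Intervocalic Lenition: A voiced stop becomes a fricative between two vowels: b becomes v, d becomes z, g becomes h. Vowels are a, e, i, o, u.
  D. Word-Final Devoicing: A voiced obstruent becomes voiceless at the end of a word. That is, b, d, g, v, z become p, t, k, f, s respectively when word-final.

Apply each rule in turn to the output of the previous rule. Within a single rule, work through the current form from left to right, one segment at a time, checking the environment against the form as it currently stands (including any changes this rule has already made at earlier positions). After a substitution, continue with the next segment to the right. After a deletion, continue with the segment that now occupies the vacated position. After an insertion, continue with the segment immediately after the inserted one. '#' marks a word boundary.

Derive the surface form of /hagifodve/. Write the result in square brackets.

[hahifozif]

A Apocope: [hagifodve] → [hagifodv]
B Cluster Epenthesis: [hagifodv] → [hagifodiv]
C Intervocalic Lenition: [hagifodiv] → [hahifoziv]
D Word-Final Devoicing: [hahifoziv] → [hahifozif]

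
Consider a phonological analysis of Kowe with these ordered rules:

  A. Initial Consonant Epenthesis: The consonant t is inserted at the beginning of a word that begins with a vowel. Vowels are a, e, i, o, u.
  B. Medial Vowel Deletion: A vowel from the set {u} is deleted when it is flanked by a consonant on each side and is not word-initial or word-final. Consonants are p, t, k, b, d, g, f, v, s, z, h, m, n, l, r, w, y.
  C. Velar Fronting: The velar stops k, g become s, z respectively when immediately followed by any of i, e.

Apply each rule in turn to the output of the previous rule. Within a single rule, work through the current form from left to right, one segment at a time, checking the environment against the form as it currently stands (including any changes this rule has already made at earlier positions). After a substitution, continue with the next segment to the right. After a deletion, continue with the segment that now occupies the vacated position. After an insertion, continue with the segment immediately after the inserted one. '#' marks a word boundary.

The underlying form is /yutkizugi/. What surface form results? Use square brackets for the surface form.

[ytsizzi]

A Initial Consonant Epenthesis: no change — [yutkizugi]
B Medial Vowel Deletion: [yutkizugi] → [ytkizgi]
C Velar Fronting: [ytkizgi] → [ytsizzi]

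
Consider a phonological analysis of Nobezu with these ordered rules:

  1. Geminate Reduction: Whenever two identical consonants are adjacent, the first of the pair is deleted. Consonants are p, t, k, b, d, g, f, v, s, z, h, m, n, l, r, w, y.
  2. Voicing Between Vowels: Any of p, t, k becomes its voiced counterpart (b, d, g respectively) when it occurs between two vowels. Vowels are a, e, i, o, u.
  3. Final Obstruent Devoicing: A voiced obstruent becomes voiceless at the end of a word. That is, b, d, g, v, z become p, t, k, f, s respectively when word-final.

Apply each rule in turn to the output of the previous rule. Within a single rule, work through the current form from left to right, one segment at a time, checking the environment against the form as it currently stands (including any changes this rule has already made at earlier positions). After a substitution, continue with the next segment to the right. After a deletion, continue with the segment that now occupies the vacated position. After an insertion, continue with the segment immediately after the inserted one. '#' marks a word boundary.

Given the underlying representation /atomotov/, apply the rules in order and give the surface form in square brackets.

1 Geminate Reduction: no change — [atomotov]
2 Voicing Between Vowels: [atomotov] → [adomodov]
3 Final Obstruent Devoicing: [adomodov] → [adomodof]

[adomodof]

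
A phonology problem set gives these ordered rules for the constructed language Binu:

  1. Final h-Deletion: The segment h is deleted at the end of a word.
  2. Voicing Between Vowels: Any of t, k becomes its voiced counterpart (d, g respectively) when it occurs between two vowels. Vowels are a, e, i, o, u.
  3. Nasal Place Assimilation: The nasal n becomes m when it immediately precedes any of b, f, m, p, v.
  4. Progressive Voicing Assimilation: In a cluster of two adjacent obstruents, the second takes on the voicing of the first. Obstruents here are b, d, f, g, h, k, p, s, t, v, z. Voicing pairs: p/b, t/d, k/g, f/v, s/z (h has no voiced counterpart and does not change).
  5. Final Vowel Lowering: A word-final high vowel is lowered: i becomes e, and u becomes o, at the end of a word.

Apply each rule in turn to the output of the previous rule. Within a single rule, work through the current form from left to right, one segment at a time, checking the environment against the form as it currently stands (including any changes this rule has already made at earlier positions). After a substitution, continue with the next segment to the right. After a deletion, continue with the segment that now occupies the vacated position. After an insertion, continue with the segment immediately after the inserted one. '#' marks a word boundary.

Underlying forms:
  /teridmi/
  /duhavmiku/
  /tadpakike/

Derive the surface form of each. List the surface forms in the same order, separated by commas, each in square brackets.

[teridme], [duhavmigo], [tadbagige]

/teridmi/:
  1 Final h-Deletion: no change — [teridmi]
  2 Voicing Between Vowels: no change — [teridmi]
  3 Nasal Place Assimilation: no change — [teridmi]
  4 Progressive Voicing Assimilation: no change — [teridmi]
  5 Final Vowel Lowering: [teridmi] → [teridme]
/duhavmiku/:
  1 Final h-Deletion: no change — [duhavmiku]
  2 Voicing Between Vowels: [duhavmiku] → [duhavmigu]
  3 Nasal Place Assimilation: no change — [duhavmigu]
  4 Progressive Voicing Assimilation: no change — [duhavmigu]
  5 Final Vowel Lowering: [duhavmigu] → [duhavmigo]
/tadpakike/:
  1 Final h-Deletion: no change — [tadpakike]
  2 Voicing Between Vowels: [tadpakike] → [tadpagige]
  3 Nasal Place Assimilation: no change — [tadpagige]
  4 Progressive Voicing Assimilation: [tadpagige] → [tadbagige]
  5 Final Vowel Lowering: no change — [tadbagige]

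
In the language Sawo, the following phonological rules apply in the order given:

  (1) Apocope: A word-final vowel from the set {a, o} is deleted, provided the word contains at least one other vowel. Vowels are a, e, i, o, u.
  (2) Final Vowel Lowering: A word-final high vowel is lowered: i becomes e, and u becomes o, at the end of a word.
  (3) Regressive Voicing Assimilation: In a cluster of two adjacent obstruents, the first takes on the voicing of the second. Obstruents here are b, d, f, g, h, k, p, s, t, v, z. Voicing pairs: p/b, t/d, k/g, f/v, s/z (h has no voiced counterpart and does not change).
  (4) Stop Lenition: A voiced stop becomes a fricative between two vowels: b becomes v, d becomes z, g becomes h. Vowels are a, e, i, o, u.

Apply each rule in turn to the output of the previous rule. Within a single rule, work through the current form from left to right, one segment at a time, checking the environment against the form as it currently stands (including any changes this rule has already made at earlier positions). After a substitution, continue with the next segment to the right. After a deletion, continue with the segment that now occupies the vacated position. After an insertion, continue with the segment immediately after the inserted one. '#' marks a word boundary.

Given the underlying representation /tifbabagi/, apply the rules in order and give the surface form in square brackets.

(1) Apocope: no change — [tifbabagi]
(2) Final Vowel Lowering: [tifbabagi] → [tifbabage]
(3) Regressive Voicing Assimilation: [tifbabage] → [tivbabage]
(4) Stop Lenition: [tivbabage] → [tivbavahe]

[tivbavahe]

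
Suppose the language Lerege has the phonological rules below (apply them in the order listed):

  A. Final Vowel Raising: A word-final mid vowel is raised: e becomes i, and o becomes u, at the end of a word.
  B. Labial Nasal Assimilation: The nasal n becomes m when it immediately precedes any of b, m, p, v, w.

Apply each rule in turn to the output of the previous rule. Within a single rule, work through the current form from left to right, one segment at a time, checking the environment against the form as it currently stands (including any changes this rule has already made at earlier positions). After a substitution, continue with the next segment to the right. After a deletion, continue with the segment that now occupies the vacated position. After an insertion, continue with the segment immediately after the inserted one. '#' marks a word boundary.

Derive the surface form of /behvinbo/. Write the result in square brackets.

[behvimbu]

A Final Vowel Raising: [behvinbo] → [behvinbu]
B Labial Nasal Assimilation: [behvinbu] → [behvimbu]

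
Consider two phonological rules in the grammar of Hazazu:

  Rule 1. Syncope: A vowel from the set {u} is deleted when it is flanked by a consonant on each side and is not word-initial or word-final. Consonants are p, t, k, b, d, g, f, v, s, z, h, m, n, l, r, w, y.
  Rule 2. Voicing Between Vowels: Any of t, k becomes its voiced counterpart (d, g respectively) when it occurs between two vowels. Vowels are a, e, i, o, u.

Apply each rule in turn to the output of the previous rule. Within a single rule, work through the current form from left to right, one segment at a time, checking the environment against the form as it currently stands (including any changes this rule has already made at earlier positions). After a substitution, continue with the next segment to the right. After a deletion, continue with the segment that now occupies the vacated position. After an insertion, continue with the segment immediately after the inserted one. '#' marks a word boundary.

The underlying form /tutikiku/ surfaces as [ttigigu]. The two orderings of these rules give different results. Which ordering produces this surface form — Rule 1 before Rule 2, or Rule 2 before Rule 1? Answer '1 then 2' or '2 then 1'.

1 then 2

Order 1 then 2:
  1 Syncope: [tutikiku] → [ttikiku]
  2 Voicing Between Vowels: [ttikiku] → [ttigigu]
  result: [ttigigu]
Order 2 then 1:
  2 Voicing Between Vowels: [tutikiku] → [tudigigu]
  1 Syncope: [tudigigu] → [tdigigu]
  result: [tdigigu]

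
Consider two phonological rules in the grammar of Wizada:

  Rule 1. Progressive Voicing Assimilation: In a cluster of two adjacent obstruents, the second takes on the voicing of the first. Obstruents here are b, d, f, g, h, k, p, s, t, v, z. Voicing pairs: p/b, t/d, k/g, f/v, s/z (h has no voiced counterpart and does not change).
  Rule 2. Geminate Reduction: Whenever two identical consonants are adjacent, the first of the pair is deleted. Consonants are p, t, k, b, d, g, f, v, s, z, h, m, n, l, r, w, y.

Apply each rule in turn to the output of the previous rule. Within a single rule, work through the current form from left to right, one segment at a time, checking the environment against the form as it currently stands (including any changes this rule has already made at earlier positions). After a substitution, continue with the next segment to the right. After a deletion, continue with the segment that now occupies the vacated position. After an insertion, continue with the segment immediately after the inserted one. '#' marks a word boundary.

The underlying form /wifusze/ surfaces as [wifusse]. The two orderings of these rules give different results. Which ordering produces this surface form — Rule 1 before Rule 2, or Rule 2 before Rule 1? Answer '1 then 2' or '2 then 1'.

Order 1 then 2:
  1 Progressive Voicing Assimilation: [wifusze] → [wifusse]
  2 Geminate Reduction: [wifusse] → [wifuse]
  result: [wifuse]
Order 2 then 1:
  2 Geminate Reduction: no change — [wifusze]
  1 Progressive Voicing Assimilation: [wifusze] → [wifusse]
  result: [wifusse]

2 then 1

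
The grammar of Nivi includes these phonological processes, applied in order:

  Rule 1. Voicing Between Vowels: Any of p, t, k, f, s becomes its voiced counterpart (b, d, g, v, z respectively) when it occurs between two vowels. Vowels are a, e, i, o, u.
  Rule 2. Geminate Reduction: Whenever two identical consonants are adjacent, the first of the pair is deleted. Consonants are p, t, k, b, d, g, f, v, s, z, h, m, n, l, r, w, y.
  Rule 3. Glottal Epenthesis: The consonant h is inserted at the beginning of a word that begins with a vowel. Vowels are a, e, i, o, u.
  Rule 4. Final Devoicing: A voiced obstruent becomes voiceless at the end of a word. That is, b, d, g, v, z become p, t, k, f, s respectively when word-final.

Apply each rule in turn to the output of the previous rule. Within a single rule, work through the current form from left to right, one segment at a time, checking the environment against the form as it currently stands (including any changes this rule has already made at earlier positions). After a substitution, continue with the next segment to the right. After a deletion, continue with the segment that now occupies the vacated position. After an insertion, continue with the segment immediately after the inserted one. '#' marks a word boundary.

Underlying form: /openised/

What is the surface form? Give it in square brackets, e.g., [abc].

Rule 1 Voicing Between Vowels: [openised] → [obenized]
Rule 2 Geminate Reduction: no change — [obenized]
Rule 3 Glottal Epenthesis: [obenized] → [hobenized]
Rule 4 Final Devoicing: [hobenized] → [hobenizet]

[hobenizet]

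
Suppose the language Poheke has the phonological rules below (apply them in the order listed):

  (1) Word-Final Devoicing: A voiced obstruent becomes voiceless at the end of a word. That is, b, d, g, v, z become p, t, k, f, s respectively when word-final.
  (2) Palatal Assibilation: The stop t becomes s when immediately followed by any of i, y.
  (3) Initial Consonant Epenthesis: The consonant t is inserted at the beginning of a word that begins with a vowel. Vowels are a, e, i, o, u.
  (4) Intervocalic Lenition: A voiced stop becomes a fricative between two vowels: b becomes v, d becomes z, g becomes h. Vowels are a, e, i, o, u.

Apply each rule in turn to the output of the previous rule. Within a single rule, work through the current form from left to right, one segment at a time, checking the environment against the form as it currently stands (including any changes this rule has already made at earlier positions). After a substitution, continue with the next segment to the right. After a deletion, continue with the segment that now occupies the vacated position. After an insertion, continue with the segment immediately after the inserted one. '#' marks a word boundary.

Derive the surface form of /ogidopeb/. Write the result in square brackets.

[tohizopep]

(1) Word-Final Devoicing: [ogidopeb] → [ogidopep]
(2) Palatal Assibilation: no change — [ogidopep]
(3) Initial Consonant Epenthesis: [ogidopep] → [togidopep]
(4) Intervocalic Lenition: [togidopep] → [tohizopep]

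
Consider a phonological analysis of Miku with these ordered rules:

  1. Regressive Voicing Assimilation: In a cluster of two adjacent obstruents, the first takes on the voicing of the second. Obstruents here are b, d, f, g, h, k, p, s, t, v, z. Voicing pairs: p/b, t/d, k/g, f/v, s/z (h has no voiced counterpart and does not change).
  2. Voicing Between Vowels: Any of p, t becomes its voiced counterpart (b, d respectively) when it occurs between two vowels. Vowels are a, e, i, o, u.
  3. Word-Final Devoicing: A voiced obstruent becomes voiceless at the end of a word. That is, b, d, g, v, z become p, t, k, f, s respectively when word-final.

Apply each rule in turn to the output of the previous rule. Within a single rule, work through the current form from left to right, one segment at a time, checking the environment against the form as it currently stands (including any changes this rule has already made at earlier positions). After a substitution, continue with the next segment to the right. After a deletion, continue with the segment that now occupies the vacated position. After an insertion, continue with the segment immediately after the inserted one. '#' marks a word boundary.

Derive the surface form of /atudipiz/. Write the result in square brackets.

1 Regressive Voicing Assimilation: no change — [atudipiz]
2 Voicing Between Vowels: [atudipiz] → [adudibiz]
3 Word-Final Devoicing: [adudibiz] → [adudibis]

[adudibis]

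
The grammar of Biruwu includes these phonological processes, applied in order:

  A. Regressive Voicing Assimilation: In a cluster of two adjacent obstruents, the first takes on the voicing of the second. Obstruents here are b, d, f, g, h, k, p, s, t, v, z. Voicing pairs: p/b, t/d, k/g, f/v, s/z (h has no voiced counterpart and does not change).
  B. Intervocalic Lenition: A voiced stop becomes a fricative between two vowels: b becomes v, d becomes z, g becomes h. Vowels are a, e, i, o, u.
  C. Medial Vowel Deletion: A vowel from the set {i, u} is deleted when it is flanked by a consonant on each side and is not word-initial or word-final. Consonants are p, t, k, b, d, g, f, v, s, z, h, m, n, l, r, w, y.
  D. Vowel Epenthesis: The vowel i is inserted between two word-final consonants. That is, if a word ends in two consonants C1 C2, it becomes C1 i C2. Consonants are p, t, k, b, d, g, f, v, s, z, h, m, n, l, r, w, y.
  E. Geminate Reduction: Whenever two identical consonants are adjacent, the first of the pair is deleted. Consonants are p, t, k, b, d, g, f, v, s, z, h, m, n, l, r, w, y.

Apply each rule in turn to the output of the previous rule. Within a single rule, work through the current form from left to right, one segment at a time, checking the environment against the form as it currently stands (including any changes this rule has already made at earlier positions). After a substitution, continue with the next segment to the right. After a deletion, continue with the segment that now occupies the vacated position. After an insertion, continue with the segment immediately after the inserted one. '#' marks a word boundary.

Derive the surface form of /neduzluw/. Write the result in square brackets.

[nezliw]

A Regressive Voicing Assimilation: no change — [neduzluw]
B Intervocalic Lenition: [neduzluw] → [nezuzluw]
C Medial Vowel Deletion: [nezuzluw] → [nezzlw]
D Vowel Epenthesis: [nezzlw] → [nezzliw]
E Geminate Reduction: [nezzliw] → [nezliw]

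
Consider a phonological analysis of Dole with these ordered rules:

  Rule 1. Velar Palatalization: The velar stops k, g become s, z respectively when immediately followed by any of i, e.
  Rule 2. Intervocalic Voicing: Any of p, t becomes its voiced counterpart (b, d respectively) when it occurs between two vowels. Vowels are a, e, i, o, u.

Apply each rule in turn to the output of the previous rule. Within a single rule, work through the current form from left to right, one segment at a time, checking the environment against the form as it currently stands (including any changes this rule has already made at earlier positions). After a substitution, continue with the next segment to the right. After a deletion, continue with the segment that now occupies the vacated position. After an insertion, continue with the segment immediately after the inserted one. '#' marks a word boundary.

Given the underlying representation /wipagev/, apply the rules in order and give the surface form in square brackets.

[wibazev]

Rule 1 Velar Palatalization: [wipagev] → [wipazev]
Rule 2 Intervocalic Voicing: [wipazev] → [wibazev]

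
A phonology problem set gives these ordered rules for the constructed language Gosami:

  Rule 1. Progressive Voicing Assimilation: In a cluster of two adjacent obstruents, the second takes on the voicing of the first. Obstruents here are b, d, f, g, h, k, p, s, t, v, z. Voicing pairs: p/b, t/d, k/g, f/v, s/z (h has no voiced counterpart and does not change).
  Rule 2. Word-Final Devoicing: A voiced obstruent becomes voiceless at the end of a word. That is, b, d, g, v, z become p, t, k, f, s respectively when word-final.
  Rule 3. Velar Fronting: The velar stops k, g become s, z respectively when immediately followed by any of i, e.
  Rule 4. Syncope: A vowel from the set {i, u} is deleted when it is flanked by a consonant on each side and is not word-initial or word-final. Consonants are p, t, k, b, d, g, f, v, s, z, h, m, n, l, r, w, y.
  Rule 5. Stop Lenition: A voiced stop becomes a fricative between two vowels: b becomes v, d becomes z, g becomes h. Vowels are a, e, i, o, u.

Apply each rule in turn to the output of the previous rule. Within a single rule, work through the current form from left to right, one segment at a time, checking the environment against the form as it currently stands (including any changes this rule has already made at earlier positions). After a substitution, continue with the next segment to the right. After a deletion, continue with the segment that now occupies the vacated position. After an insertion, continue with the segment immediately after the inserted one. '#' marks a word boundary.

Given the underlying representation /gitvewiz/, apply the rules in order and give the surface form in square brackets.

[ztfews]

Rule 1 Progressive Voicing Assimilation: [gitvewiz] → [gitfewiz]
Rule 2 Word-Final Devoicing: [gitfewiz] → [gitfewis]
Rule 3 Velar Fronting: [gitfewis] → [zitfewis]
Rule 4 Syncope: [zitfewis] → [ztfews]
Rule 5 Stop Lenition: no change — [ztfews]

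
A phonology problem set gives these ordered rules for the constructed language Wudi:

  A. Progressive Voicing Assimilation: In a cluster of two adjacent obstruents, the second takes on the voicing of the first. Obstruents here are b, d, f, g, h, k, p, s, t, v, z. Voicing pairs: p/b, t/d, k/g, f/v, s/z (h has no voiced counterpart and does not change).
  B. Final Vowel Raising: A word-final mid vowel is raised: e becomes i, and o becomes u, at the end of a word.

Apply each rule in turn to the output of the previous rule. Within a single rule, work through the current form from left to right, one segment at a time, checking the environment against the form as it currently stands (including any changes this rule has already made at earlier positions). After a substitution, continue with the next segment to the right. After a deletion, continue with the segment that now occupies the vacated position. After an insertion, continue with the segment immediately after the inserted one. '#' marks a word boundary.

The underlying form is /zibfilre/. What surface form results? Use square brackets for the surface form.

[zibvilri]

A Progressive Voicing Assimilation: [zibfilre] → [zibvilre]
B Final Vowel Raising: [zibvilre] → [zibvilri]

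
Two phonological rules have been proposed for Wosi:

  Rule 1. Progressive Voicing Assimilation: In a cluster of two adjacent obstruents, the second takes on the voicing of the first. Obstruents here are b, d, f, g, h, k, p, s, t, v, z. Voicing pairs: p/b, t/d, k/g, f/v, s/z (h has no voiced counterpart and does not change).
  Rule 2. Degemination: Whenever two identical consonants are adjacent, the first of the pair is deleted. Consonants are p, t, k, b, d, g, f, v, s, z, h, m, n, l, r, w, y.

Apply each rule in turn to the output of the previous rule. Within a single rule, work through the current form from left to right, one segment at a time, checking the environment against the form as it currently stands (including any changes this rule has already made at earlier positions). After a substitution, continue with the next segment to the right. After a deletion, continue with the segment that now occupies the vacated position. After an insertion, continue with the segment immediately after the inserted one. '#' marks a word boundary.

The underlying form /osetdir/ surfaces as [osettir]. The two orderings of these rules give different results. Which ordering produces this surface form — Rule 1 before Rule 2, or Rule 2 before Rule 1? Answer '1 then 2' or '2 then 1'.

2 then 1

Order 1 then 2:
  1 Progressive Voicing Assimilation: [osetdir] → [osettir]
  2 Degemination: [osettir] → [osetir]
  result: [osetir]
Order 2 then 1:
  2 Degemination: no change — [osetdir]
  1 Progressive Voicing Assimilation: [osetdir] → [osettir]
  result: [osettir]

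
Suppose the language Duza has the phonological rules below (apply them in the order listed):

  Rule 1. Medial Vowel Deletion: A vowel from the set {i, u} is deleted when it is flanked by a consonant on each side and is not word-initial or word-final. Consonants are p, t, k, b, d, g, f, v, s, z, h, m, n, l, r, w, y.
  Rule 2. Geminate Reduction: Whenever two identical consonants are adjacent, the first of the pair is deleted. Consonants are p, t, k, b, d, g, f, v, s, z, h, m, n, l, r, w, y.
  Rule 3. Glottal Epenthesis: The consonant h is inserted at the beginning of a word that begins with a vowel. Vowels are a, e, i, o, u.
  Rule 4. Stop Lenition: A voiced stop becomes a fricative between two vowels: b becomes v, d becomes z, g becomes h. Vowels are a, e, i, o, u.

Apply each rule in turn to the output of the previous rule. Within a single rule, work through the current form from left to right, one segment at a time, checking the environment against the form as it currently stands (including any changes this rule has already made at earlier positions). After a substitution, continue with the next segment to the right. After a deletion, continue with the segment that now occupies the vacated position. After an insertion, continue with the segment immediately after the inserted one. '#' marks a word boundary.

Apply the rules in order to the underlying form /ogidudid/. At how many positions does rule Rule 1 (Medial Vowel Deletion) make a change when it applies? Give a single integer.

Rule 1 Medial Vowel Deletion: [ogidudid] → [ogddd]
Rule 2 Geminate Reduction: [ogddd] → [ogd]
Rule 3 Glottal Epenthesis: [ogd] → [hogd]
Rule 4 Stop Lenition: no change — [hogd]
Rule Rule 1 changed 3 position(s).

3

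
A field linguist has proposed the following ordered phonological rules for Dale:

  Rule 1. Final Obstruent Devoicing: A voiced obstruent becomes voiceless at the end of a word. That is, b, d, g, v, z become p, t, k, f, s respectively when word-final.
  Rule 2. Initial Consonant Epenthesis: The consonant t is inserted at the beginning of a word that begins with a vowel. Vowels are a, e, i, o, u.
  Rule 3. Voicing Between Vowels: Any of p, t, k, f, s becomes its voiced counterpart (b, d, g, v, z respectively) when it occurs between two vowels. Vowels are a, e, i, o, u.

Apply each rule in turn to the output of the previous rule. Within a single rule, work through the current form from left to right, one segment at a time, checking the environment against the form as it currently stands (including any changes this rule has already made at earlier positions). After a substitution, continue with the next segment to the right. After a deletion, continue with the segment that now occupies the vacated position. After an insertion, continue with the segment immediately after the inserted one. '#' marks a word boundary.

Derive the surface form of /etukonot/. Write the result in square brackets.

[tedugonot]

Rule 1 Final Obstruent Devoicing: no change — [etukonot]
Rule 2 Initial Consonant Epenthesis: [etukonot] → [tetukonot]
Rule 3 Voicing Between Vowels: [tetukonot] → [tedugonot]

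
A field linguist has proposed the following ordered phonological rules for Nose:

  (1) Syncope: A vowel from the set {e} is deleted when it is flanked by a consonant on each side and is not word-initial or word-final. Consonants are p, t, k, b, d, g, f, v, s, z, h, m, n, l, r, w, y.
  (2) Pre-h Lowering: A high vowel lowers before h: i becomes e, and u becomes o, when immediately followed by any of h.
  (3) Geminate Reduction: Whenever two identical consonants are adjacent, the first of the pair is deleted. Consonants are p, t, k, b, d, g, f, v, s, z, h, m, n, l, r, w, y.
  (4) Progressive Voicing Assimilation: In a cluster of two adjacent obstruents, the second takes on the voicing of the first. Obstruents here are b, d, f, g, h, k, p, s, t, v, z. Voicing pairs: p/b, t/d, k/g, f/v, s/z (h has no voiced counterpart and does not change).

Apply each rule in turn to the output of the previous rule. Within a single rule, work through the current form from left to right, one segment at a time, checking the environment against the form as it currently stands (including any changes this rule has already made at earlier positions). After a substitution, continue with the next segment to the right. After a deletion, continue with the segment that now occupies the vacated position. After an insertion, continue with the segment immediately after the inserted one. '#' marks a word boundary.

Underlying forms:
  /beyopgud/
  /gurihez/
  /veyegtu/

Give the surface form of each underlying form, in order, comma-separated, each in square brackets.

[byopkud], [gurehs], [vygdu]

/beyopgud/:
  (1) Syncope: [beyopgud] → [byopgud]
  (2) Pre-h Lowering: no change — [byopgud]
  (3) Geminate Reduction: no change — [byopgud]
  (4) Progressive Voicing Assimilation: [byopgud] → [byopkud]
/gurihez/:
  (1) Syncope: [gurihez] → [gurihz]
  (2) Pre-h Lowering: [gurihz] → [gurehz]
  (3) Geminate Reduction: no change — [gurehz]
  (4) Progressive Voicing Assimilation: [gurehz] → [gurehs]
/veyegtu/:
  (1) Syncope: [veyegtu] → [vygtu]
  (2) Pre-h Lowering: no change — [vygtu]
  (3) Geminate Reduction: no change — [vygtu]
  (4) Progressive Voicing Assimilation: [vygtu] → [vygdu]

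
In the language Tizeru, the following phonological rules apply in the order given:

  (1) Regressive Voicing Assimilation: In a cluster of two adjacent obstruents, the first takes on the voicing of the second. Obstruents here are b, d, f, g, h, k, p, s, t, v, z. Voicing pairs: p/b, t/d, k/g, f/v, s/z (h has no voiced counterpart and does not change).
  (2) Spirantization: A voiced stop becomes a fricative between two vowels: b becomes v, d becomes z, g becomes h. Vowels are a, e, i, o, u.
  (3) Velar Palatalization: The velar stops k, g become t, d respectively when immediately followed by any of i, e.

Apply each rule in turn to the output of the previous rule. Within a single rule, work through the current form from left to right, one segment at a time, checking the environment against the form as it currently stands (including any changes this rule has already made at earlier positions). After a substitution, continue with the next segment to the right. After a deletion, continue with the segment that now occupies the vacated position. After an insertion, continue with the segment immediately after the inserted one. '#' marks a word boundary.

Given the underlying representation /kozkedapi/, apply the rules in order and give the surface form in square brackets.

[kostezapi]

(1) Regressive Voicing Assimilation: [kozkedapi] → [koskedapi]
(2) Spirantization: [koskedapi] → [koskezapi]
(3) Velar Palatalization: [koskezapi] → [kostezapi]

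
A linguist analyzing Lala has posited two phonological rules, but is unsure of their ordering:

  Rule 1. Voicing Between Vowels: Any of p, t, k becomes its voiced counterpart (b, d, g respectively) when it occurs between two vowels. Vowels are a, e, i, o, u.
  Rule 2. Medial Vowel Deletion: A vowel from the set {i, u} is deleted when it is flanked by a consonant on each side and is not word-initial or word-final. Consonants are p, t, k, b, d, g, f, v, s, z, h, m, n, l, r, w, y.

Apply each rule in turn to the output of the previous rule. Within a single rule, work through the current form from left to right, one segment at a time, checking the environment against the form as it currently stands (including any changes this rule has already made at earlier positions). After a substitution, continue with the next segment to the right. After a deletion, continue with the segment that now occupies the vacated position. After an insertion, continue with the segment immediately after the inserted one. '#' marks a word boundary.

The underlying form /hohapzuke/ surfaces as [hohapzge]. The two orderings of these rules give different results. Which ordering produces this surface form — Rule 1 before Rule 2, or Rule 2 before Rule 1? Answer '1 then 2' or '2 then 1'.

1 then 2

Order 1 then 2:
  1 Voicing Between Vowels: [hohapzuke] → [hohapzuge]
  2 Medial Vowel Deletion: [hohapzuge] → [hohapzge]
  result: [hohapzge]
Order 2 then 1:
  2 Medial Vowel Deletion: [hohapzuke] → [hohapzke]
  1 Voicing Between Vowels: no change — [hohapzke]
  result: [hohapzke]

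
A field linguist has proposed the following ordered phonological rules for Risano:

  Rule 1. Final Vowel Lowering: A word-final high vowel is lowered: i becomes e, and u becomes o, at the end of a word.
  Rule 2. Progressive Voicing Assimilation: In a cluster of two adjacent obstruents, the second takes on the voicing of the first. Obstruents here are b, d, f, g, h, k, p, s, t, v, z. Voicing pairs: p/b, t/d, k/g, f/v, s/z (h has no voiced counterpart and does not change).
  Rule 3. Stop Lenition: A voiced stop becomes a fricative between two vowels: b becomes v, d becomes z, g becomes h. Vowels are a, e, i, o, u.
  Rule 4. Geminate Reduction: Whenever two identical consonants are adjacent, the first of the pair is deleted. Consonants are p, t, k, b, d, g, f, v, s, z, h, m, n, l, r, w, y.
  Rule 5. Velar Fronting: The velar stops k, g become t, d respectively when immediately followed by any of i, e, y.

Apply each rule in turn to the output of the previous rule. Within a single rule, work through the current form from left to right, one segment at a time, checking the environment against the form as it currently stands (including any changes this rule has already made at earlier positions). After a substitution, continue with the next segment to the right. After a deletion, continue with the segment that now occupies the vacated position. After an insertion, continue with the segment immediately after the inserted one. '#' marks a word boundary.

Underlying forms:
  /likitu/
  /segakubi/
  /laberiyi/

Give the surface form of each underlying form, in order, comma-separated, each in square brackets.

[litito], [sehakuve], [laveriye]

/likitu/:
  Rule 1 Final Vowel Lowering: [likitu] → [likito]
  Rule 2 Progressive Voicing Assimilation: no change — [likito]
  Rule 3 Stop Lenition: no change — [likito]
  Rule 4 Geminate Reduction: no change — [likito]
  Rule 5 Velar Fronting: [likito] → [litito]
/segakubi/:
  Rule 1 Final Vowel Lowering: [segakubi] → [segakube]
  Rule 2 Progressive Voicing Assimilation: no change — [segakube]
  Rule 3 Stop Lenition: [segakube] → [sehakuve]
  Rule 4 Geminate Reduction: no change — [sehakuve]
  Rule 5 Velar Fronting: no change — [sehakuve]
/laberiyi/:
  Rule 1 Final Vowel Lowering: [laberiyi] → [laberiye]
  Rule 2 Progressive Voicing Assimilation: no change — [laberiye]
  Rule 3 Stop Lenition: [laberiye] → [laveriye]
  Rule 4 Geminate Reduction: no change — [laveriye]
  Rule 5 Velar Fronting: no change — [laveriye]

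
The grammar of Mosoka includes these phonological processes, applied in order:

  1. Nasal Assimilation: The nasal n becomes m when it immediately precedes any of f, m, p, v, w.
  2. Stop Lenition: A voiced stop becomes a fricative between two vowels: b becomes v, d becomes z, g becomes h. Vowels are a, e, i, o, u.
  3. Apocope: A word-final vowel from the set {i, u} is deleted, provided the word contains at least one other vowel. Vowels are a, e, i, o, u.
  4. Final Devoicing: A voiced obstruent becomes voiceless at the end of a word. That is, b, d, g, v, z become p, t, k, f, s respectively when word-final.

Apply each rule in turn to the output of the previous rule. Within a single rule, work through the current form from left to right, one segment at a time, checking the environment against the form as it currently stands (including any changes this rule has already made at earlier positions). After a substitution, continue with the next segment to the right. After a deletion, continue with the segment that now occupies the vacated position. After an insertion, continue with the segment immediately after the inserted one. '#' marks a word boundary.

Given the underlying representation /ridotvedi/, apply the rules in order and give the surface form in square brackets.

[rizotves]

1 Nasal Assimilation: no change — [ridotvedi]
2 Stop Lenition: [ridotvedi] → [rizotvezi]
3 Apocope: [rizotvezi] → [rizotvez]
4 Final Devoicing: [rizotvez] → [rizotves]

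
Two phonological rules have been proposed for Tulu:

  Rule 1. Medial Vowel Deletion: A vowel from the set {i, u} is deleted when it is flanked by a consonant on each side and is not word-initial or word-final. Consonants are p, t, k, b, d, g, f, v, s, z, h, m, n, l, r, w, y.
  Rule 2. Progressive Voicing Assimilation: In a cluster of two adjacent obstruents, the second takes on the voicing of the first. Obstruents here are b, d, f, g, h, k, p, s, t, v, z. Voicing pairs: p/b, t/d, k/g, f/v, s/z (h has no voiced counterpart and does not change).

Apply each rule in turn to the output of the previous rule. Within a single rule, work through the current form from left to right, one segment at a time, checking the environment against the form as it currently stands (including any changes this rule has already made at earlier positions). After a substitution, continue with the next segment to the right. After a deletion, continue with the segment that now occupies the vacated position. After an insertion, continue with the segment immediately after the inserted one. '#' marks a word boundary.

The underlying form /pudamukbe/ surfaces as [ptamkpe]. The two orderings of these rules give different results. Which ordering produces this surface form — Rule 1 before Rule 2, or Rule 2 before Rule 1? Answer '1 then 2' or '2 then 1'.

Order 1 then 2:
  1 Medial Vowel Deletion: [pudamukbe] → [pdamkbe]
  2 Progressive Voicing Assimilation: [pdamkbe] → [ptamkpe]
  result: [ptamkpe]
Order 2 then 1:
  2 Progressive Voicing Assimilation: [pudamukbe] → [pudamukpe]
  1 Medial Vowel Deletion: [pudamukpe] → [pdamkpe]
  result: [pdamkpe]

1 then 2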